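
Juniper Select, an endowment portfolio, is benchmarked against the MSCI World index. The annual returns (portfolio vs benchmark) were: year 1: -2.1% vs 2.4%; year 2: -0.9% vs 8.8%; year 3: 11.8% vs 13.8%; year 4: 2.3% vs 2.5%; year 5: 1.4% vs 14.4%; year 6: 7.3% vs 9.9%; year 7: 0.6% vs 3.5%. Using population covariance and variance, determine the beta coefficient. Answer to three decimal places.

0.554

r̄p = 2.9143%,  r̄m = 7.9000%
Cov = Σ(rp − r̄p)(rm − r̄m) / 7 = 12.7143
Var(rm) = Σ(rm − r̄m)² / 7 = 22.9486
β = Cov / Var = 12.7143 / 22.9486 = 0.5540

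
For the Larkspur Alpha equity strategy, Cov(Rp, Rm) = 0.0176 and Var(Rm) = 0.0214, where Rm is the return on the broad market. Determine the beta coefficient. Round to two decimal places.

β = Cov(Rp, Rm) / Var(Rm) = 0.0176 / 0.0214 = 0.8224

0.82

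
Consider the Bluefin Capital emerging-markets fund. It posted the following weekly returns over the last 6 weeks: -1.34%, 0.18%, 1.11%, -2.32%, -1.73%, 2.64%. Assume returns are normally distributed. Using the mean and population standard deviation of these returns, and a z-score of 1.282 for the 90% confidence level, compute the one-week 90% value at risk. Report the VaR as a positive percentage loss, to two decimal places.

r̄ = (-1.34 + 0.18 + 1.11 − 2.32 − 1.73 + 2.64) / 6 = -1.460 / 6 = -0.2433%
Population σ = √[Σ(r − r̄)² / 6] = √[18.0497 / 6] = √3.0083 = 1.7344%
VaR = −(r̄ − z·σ) = −(-0.2433 − 1.282 × 1.7344) = −(-2.4668) = 2.4668%

2.47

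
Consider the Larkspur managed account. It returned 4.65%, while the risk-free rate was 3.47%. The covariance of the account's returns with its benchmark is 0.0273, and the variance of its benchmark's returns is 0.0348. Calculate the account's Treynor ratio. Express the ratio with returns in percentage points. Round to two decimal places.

1.50

β = Cov / Var = 0.0273 / 0.0348 = 0.7845
Treynor = (Rp − Rf) / β = (4.65% − 3.47%) / 0.7845 = 1.18 / 0.7845 = 1.5041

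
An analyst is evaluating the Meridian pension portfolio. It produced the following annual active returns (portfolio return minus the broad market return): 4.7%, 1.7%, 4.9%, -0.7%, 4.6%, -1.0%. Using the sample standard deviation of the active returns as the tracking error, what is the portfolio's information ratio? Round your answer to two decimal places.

r̄ = (4.7 + 1.7 + 4.9 − 0.7 + 4.6 − 1) / 6 = 14.20 / 6 = 2.3667%
Σ(r − r̄)² = 38.0333; sample σ = √(38.0333/5) = 2.7580%
IR = r̄ / tracking error = 2.3667 / 2.7580 = 0.8581

0.86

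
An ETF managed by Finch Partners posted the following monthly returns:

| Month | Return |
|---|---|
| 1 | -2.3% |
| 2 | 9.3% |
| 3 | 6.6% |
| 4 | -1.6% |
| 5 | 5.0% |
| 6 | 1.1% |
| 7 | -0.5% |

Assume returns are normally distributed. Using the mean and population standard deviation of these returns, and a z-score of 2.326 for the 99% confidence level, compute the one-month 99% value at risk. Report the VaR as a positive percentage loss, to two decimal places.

r̄ = (-2.3 + 9.3 + 6.6 − 1.6 + 5 + 1.1 − 0.5) / 7 = 17.60 / 7 = 2.5143%
Σ(r − r̄)² = 120.1086; population σ = √(120.1086/7) = 4.1423%
VaR = −(r̄ − z·σ) = −(2.5143 − 2.326 × 4.1423) = −(-7.1207) = 7.1207%

7.12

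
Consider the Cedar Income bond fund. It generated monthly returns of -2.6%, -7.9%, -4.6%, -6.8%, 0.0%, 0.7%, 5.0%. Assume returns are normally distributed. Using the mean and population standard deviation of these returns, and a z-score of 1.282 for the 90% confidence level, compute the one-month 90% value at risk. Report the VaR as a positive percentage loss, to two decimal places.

7.72

Mean return r̄ = -16.20 / 7 = -2.3143%
Population std dev = √[124.5686 / 7] = 4.2185%
VaR = −(r̄ − z·σ) = −(-2.3143 − 1.282 × 4.2185) = −(-7.7224) = 7.7224%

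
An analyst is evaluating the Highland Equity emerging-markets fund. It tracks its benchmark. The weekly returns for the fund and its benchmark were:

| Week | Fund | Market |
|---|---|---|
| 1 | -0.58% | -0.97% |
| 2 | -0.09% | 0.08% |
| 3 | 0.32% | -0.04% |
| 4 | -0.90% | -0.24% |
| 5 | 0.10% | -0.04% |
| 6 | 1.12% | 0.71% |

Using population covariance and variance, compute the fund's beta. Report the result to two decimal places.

1.05

r̄p = -0.0050%,  r̄m = -0.0833%
Cov = Σ(rp − r̄p)(rm − r̄m) / 6 = 0.2579
Var(rm) = Σ(rm − r̄m)² / 6 = 0.2451
β = Cov / Var = 0.2579 / 0.2451 = 1.0522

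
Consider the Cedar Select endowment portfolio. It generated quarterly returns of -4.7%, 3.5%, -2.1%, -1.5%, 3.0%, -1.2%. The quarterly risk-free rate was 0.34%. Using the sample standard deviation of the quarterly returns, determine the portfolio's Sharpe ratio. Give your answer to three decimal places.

r̄ = (-4.7 + 3.5 − 2.1 − 1.5 + 3 − 1.2) / 6 = -0.5000%
Σ(r − r̄)² = 49.9400; sample σ = √(49.9400/5) = 3.1604%
Sharpe = (r̄ − rf) / σ = (-0.5000 − 0.34) / 3.1604 = -0.8400 / 3.1604 = -0.2658

-0.266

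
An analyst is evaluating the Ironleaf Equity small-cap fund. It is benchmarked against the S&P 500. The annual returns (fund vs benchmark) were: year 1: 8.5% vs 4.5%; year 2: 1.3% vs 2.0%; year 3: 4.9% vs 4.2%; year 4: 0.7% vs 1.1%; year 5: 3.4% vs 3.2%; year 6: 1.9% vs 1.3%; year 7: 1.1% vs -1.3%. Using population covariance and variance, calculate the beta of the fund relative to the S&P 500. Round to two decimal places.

r̄p = 3.1143%,  r̄m = 2.1429%
Cov = Σ(rp − r̄p)(rm − r̄m) / 7 = 3.9151
Var(rm) = Σ(rm − r̄m)² / 7 = 3.5110
β = Cov / Var = 3.9151 / 3.5110 = 1.1151

1.12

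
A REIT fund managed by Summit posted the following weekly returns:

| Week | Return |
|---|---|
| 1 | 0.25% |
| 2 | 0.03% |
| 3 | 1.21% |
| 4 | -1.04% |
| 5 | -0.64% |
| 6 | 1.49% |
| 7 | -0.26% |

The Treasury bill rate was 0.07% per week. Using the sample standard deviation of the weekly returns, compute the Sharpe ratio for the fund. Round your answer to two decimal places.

r̄ = (0.25 + 0.03 + 1.21 − 1.04 − 0.64 + 1.49 − 0.26) / 7 = 1.040 / 7 = 0.1486%
Σ(r − r̄)² = (0.25 − 0.1486)² + (0.03 − 0.1486)² + … = 5.1519
σ = √[5.1519 / 6] = 0.9266%
Sharpe = (r̄ − rf) / σ = (0.1486 − 0.07) / 0.9266 = 0.0786 / 0.9266 = 0.0848

0.08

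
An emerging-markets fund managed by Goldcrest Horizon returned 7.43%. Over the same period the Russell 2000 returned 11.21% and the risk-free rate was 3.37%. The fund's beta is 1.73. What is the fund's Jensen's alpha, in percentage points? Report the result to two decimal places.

-9.50

CAPM expected return = Rf + β(Rm − Rf) = 3.37% + 1.73 × (11.21% − 3.37%) = 3.37 + 1.73 × 7.84 = 16.9332%
Jensen's α = Rp − E[R] = 7.43% − 16.9332% = -9.5032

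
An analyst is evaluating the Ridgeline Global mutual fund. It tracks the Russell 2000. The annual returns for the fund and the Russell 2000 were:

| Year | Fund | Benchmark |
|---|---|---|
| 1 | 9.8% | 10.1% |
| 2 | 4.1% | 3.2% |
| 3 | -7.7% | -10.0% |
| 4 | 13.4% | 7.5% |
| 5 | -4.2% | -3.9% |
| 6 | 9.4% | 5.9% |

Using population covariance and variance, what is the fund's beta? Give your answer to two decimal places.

r̄p = 4.1333%,  r̄m = 2.1333%
Cov = Σ(rp − r̄p)(rm − r̄m) / 6 = 51.4222
Var(rm) = Σ(rm − r̄m)² / 6 = 48.5356
β = Cov / Var = 51.4222 / 48.5356 = 1.0595

1.06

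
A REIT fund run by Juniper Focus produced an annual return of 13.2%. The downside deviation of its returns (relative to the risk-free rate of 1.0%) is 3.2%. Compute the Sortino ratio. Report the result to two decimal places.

3.81

Sortino = (Rp − Rf) / σd = (13.2% − 1.0%) / 3.2% = 12.20% / 3.2% = 3.8125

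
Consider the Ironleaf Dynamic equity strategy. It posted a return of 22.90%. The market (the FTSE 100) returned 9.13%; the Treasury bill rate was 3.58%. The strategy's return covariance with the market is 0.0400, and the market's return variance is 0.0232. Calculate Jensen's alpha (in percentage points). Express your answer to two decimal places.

β = Cov / Var = 0.0400 / 0.0232 = 1.7241
E[R] = Rf + β(Rm − Rf) = 3.58% + 1.7241 × (9.13% − 3.58%) = 13.1488%
α = Rp − E[R] = 22.90% − 13.1488% = 9.7512

9.75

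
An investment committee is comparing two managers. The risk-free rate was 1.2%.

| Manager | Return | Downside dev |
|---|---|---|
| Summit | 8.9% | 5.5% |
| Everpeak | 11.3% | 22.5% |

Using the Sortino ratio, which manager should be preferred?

Summit

Summit: Sortino ratio = (8.9% − 1.2%) / 5.5% = 1.400
Everpeak: Sortino ratio = (11.3% − 1.2%) / 22.5% = 0.449
Highest: Summit (1.400).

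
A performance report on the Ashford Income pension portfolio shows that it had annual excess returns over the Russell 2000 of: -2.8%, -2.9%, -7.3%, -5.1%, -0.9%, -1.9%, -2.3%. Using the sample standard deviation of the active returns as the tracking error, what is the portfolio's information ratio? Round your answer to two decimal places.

-1.52

r̄ = (-2.8 − 2.9 − 7.3 − 5.1 − 0.9 − 1.9 − 2.3) / 7 = -23.20 / 7 = -3.3143%
Sample σ = √[Σ(r − r̄)² / 6] = √[28.3686 / 6] = √4.7281 = 2.1744%
IR = r̄ / tracking error = -3.3143 / 2.1744 = -1.5242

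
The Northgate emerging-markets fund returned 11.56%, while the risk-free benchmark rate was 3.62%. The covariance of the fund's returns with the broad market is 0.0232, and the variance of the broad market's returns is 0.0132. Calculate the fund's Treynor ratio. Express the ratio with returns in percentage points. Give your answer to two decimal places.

4.52

β = Cov / Var = 0.0232 / 0.0132 = 1.7576
Treynor = (Rp − Rf) / β = (11.56% − 3.62%) / 1.7576 = 7.94 / 1.7576 = 4.5175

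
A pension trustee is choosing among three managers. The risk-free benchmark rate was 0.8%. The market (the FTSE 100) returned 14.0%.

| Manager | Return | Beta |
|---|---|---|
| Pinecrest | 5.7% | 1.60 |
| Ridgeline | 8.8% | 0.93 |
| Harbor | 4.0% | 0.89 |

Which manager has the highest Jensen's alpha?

Pinecrest: α = 5.7% − [0.8% + 1.60 × (14.0% − 0.8%)] = -16.220
Ridgeline: α = 8.8% − [0.8% + 0.93 × (14.0% − 0.8%)] = -4.276
Harbor: α = 4.0% − [0.8% + 0.89 × (14.0% − 0.8%)] = -8.548
Highest: Ridgeline (-4.276).

Ridgeline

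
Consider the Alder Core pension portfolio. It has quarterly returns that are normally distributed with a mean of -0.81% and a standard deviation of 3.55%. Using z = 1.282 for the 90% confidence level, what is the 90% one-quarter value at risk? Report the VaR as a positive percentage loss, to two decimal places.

VaR (as % loss) = −(μ − z·σ) = −(-0.81% − 1.282 × 3.55%) = −(-5.3611%) = 5.3611%

5.36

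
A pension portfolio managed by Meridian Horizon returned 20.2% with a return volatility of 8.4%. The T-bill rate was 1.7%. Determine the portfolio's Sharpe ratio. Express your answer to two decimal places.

2.20

Sharpe = (Rp − Rf) / σp = (20.2% − 1.7%) / 8.4% = 18.50% / 8.4% = 2.2024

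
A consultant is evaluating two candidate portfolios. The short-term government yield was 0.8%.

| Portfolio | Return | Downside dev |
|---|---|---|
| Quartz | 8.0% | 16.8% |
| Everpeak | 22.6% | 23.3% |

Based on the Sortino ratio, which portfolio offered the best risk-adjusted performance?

Quartz: Sortino ratio = (8.0% − 0.8%) / 16.8% = 0.429
Everpeak: Sortino ratio = (22.6% − 0.8%) / 23.3% = 0.936
Highest: Everpeak (0.936).

Everpeak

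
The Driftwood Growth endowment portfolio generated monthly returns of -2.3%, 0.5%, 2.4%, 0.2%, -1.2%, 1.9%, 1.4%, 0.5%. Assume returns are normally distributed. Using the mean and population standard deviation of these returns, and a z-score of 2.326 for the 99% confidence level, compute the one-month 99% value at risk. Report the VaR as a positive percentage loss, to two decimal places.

r̄ = (-2.3 + 0.5 + 2.4 + 0.2 − 1.2 + 1.9 + 1.4 + 0.5) / 8 = 3.40 / 8 = 0.4250%
Population std dev = √[17.1550 / 8] = 1.4644%
VaR = −(r̄ − z·σ) = −(0.4250 − 2.326 × 1.4644) = −(-2.9812) = 2.9812%

2.98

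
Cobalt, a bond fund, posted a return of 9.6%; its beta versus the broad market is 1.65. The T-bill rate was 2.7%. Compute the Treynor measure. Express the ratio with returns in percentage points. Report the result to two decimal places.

4.18

Treynor = (Rp − Rf) / β = (9.6% − 2.7%) / 1.65 = 6.90 / 1.65 = 4.1818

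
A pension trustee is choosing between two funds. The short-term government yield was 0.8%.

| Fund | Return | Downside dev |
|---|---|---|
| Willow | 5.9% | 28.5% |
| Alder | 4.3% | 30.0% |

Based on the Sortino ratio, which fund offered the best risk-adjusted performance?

Willow: Sortino ratio = (5.9% − 0.8%) / 28.5% = 0.179
Alder: Sortino ratio = (4.3% − 0.8%) / 30.0% = 0.117
Highest: Willow (0.179).

Willow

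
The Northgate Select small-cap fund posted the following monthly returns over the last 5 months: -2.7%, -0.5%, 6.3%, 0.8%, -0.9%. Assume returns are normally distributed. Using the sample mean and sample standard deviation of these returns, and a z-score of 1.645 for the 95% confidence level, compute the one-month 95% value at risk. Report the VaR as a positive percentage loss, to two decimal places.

r̄ = (-2.7 − 0.5 + 6.3 + 0.8 − 0.9) / 5 = 0.6000%
Sample σ = √[Σ(r − r̄)² / 4] = √[46.8800 / 4] = √11.7200 = 3.4234%
VaR = −(r̄ − z·σ) = −(0.6000 − 1.645 × 3.4234) = −(-5.0315) = 5.0315%

5.03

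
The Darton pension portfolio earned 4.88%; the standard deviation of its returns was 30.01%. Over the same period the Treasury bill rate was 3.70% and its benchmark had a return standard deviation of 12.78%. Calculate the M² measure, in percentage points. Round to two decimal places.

4.20

Sharpe = (Rp − Rf) / σp = (4.88% − 3.70%) / 30.01% = 0.0393
M² = Rf + Sharpe × σm = 3.70% + 0.0393 × 12.78% = 4.2023%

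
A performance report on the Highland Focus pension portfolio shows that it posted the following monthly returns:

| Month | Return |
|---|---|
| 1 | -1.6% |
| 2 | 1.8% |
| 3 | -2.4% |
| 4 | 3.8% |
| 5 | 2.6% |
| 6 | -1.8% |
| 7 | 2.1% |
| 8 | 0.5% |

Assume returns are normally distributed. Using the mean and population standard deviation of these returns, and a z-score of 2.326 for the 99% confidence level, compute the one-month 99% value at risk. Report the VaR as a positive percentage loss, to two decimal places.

r̄ = (-1.6 + 1.8 − 2.4 + 3.8 + 2.6 − 1.8 + 2.1 + 0.5) / 8 = 0.6250%
Σ(r − r̄)² = (-1.6 − 0.6250)² + (1.8 − 0.6250)² + … = 37.5350
σ = √[37.5350 / 8] = 2.1661%
VaR = −(r̄ − z·σ) = −(0.6250 − 2.326 × 2.1661) = −(-4.4133) = 4.4133%

4.41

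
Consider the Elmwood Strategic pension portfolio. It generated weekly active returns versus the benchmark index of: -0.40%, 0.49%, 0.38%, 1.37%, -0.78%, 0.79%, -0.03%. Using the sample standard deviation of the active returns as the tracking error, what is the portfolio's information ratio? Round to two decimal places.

r̄ = (-0.4 + 0.49 + 0.38 + 1.37 − 0.78 + 0.79 − 0.03) / 7 = 0.2600%
Sample std dev = √[3.1816 / 6] = 0.7282%
IR = r̄ / tracking error = 0.2600 / 0.7282 = 0.3570

0.36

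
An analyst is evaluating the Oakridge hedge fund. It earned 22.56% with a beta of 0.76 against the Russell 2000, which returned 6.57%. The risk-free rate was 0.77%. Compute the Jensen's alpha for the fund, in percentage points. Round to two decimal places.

17.38

CAPM expected return = Rf + β(Rm − Rf) = 0.77% + 0.76 × (6.57% − 0.77%) = 0.77 + 0.76 × 5.80 = 5.1780%
Jensen's α = Rp − E[R] = 22.56% − 5.1780% = 17.3820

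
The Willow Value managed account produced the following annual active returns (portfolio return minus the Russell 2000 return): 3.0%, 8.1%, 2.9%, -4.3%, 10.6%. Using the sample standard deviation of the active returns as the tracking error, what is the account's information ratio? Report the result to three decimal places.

0.708

r̄ = (3 + 8.1 + 2.9 − 4.3 + 10.6) / 5 = 4.0600%
Σ(r − r̄)² = (3 − 4.0600)² + (8.1 − 4.0600)² + … = 131.4520
σ = √[131.4520 / 4] = 5.7326%
IR = r̄ / tracking error = 4.0600 / 5.7326 = 0.7082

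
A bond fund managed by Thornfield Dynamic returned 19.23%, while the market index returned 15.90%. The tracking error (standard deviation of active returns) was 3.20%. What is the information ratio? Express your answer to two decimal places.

1.04

IR = (Rp − Rb) / TE = (19.23% − 15.90%) / 3.20% = 3.33% / 3.20% = 1.0406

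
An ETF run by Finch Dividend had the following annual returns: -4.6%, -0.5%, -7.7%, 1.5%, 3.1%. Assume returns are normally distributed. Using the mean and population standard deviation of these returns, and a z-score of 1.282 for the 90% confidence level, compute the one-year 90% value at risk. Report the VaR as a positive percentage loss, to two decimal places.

6.74

r̄ = (-4.6 − 0.5 − 7.7 + 1.5 + 3.1) / 5 = -1.6400%
Σ(r − r̄)² = (-4.6 − (-1.6400))² + (-0.5 − (-1.6400))² + (-7.7 − (-1.6400))² + … = 79.1120
population σ = √(79.1120 / 5) = √15.8224 = 3.9777%
VaR = −(r̄ − z·σ) = −(-1.6400 − 1.282 × 3.9777) = −(-6.7394) = 6.7394%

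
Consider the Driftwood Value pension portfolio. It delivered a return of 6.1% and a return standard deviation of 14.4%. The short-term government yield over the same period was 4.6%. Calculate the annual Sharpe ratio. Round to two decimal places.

Sharpe = (Rp − Rf) / σp = (6.1% − 4.6%) / 14.4% = 1.50% / 14.4% = 0.1042

0.10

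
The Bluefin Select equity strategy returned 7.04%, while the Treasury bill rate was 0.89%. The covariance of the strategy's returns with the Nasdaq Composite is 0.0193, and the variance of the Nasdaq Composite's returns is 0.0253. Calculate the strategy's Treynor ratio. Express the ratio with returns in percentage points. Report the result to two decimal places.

8.06

β = Cov / Var = 0.0193 / 0.0253 = 0.7628
Treynor = (Rp − Rf) / β = (7.04% − 0.89%) / 0.7628 = 6.15 / 0.7628 = 8.0624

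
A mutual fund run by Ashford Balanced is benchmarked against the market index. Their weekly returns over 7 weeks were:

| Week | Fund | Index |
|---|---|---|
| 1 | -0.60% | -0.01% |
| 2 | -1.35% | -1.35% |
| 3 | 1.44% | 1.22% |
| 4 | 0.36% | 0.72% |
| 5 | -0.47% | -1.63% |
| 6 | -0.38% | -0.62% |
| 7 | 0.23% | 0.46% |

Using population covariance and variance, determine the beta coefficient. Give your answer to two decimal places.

r̄p = -0.1100%,  r̄m = -0.1729%
Cov = Σ(rp − r̄p)(rm − r̄m) / 7 = 0.6884
Var(rm) = Σ(rm − r̄m)² / 7 = 0.9819
β = Cov / Var = 0.6884 / 0.9819 = 0.7011

0.70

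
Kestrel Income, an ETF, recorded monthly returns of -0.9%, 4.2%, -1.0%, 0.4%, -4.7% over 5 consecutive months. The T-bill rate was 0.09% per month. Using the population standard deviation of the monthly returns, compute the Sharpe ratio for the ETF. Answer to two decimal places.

Mean return r̄ = -2.00 / 5 = -0.4000%
Population std dev = √[40.9000 / 5] = 2.8601%
Sharpe = (r̄ − rf) / σ = (-0.4000 − 0.09) / 2.8601 = -0.4900 / 2.8601 = -0.1713

-0.17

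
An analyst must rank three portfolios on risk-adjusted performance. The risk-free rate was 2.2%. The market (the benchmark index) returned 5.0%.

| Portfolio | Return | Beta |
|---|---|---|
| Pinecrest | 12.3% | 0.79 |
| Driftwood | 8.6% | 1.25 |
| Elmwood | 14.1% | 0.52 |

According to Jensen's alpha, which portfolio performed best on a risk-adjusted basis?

Elmwood

Pinecrest: α = 12.3% − [2.2% + 0.79 × (5.0% − 2.2%)] = 7.888
Driftwood: α = 8.6% − [2.2% + 1.25 × (5.0% − 2.2%)] = 2.900
Elmwood: α = 14.1% − [2.2% + 0.52 × (5.0% − 2.2%)] = 10.444
Highest: Elmwood (10.444).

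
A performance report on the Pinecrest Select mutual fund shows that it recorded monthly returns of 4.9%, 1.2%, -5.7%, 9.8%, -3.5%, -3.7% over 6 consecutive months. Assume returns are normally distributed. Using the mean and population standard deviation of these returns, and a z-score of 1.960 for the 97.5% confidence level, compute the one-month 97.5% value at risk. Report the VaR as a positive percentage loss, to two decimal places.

10.19

μ = (4.9 + 1.2 − 5.7 + 9.8 − 3.5 − 3.7) / 6 = 3.00 / 6 = 0.5000%
Population std dev = √[178.4200 / 6] = 5.4531%
VaR = −(μ − z·σ) = −(0.5000 − 1.960 × 5.4531) = −(-10.1881) = 10.1881%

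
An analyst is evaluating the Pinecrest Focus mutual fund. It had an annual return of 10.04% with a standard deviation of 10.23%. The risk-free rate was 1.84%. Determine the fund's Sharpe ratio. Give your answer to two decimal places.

Sharpe = (Rp − Rf) / σp = (10.04% − 1.84%) / 10.23% = 8.20% / 10.23% = 0.8016

0.80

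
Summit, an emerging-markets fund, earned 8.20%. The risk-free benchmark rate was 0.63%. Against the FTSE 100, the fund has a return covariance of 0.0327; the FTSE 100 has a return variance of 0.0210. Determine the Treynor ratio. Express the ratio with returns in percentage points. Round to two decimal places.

β = Cov / Var = 0.0327 / 0.0210 = 1.5571
Treynor = (Rp − Rf) / β = (8.20% − 0.63%) / 1.5571 = 7.57 / 1.5571 = 4.8616

4.86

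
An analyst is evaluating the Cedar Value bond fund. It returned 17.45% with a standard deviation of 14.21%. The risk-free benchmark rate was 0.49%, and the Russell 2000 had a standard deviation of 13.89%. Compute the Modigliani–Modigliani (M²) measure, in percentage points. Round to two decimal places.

17.07

Sharpe = (Rp − Rf) / σp = (17.45% − 0.49%) / 14.21% = 1.1935
M² = Rf + Sharpe × σm = 0.49% + 1.1935 × 13.89% = 17.0677%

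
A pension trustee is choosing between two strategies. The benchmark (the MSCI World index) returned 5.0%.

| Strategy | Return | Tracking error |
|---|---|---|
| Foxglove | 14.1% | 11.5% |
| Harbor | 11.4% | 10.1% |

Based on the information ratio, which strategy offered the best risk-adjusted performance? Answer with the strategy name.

Foxglove

Foxglove: IR = (14.1% − 5.0%) / 11.5% = 0.791
Harbor: IR = (11.4% − 5.0%) / 10.1% = 0.634
Highest: Foxglove (0.791).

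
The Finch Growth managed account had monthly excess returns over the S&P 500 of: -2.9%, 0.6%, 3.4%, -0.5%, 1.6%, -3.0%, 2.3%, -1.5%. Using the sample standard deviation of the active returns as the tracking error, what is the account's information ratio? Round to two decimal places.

Mean return r̄ = -0.00 / 8 = 0.0000%
Σ(r − r̄)² = (-2.9 − 0.0000)² + (0.6 − 0.0000)² + (3.4 − 0.0000)² + … = 39.6800
σ = √[39.6800 / 7] = 2.3809%
IR = r̄ / tracking error = 0.0000 / 2.3809 = 0.0000

0.00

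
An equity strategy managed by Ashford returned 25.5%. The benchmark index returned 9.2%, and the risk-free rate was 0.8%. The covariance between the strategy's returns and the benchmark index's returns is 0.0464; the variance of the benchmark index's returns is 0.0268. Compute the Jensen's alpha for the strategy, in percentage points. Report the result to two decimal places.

β = Cov / Var = 0.0464 / 0.0268 = 1.7313
E[R] = Rf + β(Rm − Rf) = 0.8% + 1.7313 × (9.2% − 0.8%) = 15.3429%
α = Rp − E[R] = 25.5% − 15.3429% = 10.1571

10.16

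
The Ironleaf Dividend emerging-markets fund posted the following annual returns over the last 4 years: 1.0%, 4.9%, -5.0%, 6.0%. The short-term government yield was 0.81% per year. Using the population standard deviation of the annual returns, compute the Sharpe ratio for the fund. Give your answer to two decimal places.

r̄ = (1 + 4.9 − 5 + 6) / 4 = 6.90 / 4 = 1.7250%
Σ(r − r̄)² = 74.1075; population σ = √(74.1075/4) = 4.3043%
Sharpe = (r̄ − rf) / σ = (1.7250 − 0.81) / 4.3043 = 0.9150 / 4.3043 = 0.2126

0.21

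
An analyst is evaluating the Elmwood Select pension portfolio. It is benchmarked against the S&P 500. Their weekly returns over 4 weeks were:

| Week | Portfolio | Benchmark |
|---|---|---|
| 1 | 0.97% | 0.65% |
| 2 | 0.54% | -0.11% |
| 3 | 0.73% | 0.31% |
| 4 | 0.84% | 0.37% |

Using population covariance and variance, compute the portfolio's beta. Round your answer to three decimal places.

r̄p = 0.7700%,  r̄m = 0.3050%
Cov = Σ(rp − r̄p)(rm − r̄m) / 4 = 0.0422
Var(rm) = Σ(rm − r̄m)² / 4 = 0.0739
β = Cov / Var = 0.0422 / 0.0739 = 0.5710

0.571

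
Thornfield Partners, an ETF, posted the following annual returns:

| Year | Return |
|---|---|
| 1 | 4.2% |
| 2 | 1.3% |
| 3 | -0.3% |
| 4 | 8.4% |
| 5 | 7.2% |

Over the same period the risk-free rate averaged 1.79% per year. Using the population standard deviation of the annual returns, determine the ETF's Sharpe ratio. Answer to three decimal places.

μ = (4.2 + 1.3 − 0.3 + 8.4 + 7.2) / 5 = 4.1600%
Σ(r − μ)² = (4.2 − 4.1600)² + (1.3 − 4.1600)² + (-0.3 − 4.1600)² + … = 55.2920
population σ = √(55.2920 / 5) = √11.0584 = 3.3254%
Sharpe = (μ − rf) / σ = (4.1600 − 1.79) / 3.3254 = 2.3700 / 3.3254 = 0.7127

0.713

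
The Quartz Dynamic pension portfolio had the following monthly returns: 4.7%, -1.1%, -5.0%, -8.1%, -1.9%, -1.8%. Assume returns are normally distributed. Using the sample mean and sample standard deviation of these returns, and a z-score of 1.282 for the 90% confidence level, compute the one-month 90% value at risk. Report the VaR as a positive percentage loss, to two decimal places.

7.69

μ = (4.7 − 1.1 − 5 − 8.1 − 1.9 − 1.8) / 6 = -13.20 / 6 = -2.2000%
Σ(r − μ)² = (4.7 − (-2.2000))² + (-1.1 − (-2.2000))² + … = 91.7200
σ = √[91.7200 / 5] = 4.2830%
VaR = −(μ − z·σ) = −(-2.2000 − 1.282 × 4.2830) = −(-7.6908) = 7.6908%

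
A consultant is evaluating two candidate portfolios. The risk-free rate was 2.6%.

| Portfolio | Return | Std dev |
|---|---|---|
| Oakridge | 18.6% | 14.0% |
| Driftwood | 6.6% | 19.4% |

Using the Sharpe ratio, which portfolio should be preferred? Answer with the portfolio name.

Oakridge

Oakridge: Sharpe ratio = (18.6% − 2.6%) / 14.0% = 1.143
Driftwood: Sharpe ratio = (6.6% − 2.6%) / 19.4% = 0.206
Highest: Oakridge (1.143).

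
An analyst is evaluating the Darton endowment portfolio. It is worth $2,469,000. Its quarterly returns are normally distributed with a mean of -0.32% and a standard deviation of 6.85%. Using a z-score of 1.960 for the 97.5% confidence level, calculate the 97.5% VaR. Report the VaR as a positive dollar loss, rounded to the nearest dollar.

$339,389

Return at the 97.5% tail: μ − z·σ = -0.32% − 1.960 × 6.85% = -0.32 − 13.4260 = -13.7460%
VaR = −(-13.7460%) × $2,469,000 = 13.7460% × $2,469,000 = $339,389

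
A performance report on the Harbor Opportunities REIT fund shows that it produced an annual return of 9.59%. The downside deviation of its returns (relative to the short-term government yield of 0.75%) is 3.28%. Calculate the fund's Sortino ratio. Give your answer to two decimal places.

2.70

Sortino = (Rp − Rf) / σd = (9.59% − 0.75%) / 3.28% = 8.84% / 3.28% = 2.6951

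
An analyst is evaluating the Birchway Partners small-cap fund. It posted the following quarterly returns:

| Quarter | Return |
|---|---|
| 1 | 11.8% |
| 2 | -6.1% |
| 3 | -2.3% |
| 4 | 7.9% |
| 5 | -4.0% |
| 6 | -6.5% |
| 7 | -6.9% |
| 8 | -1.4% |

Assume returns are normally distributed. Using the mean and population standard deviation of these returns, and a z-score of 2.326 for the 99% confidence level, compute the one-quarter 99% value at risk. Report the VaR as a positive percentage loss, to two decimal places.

r̄ = (11.8 − 6.1 − 2.3 + 7.9 − 4 − 6.5 − 6.9 − 1.4) / 8 = -7.50 / 8 = -0.9375%
Population σ = √[Σ(r − r̄)² / 8] = √[344.9388 / 8] = √43.1174 = 6.5664%
VaR = −(r̄ − z·σ) = −(-0.9375 − 2.326 × 6.5664) = −(-16.2109) = 16.2109%

16.21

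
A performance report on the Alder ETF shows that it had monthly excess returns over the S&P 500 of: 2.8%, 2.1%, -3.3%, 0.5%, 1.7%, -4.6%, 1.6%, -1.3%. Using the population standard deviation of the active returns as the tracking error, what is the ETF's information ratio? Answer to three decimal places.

-0.025

μ = (2.8 + 2.1 − 3.3 + 0.5 + 1.7 − 4.6 + 1.6 − 1.3) / 8 = -0.50 / 8 = -0.0625%
Σ(r − μ)² = (2.8 − (-0.0625))² + (2.1 − (-0.0625))² + (-3.3 − (-0.0625))² + … = 51.6588
population σ = √(51.6588 / 8) = √6.4574 = 2.5411%
IR = μ / tracking error = -0.0625 / 2.5411 = -0.0246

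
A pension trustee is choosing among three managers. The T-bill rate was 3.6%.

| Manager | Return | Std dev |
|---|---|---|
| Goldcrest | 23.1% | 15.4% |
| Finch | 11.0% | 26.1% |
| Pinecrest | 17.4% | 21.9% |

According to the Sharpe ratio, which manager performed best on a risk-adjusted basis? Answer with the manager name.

Goldcrest

Goldcrest: Sharpe ratio = (23.1% − 3.6%) / 15.4% = 1.266
Finch: Sharpe ratio = (11.0% − 3.6%) / 26.1% = 0.284
Pinecrest: Sharpe ratio = (17.4% − 3.6%) / 21.9% = 0.630
Highest: Goldcrest (1.266).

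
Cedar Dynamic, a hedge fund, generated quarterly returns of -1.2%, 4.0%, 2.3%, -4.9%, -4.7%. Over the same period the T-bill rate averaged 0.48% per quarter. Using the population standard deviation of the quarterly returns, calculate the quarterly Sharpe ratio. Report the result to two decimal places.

-0.38

μ = (-1.2 + 4 + 2.3 − 4.9 − 4.7) / 5 = -4.50 / 5 = -0.9000%
Population σ = √[Σ(r − μ)² / 5] = √[64.7800 / 5] = √12.9560 = 3.5994%
Sharpe = (μ − rf) / σ = (-0.9000 − 0.48) / 3.5994 = -1.3800 / 3.5994 = -0.3834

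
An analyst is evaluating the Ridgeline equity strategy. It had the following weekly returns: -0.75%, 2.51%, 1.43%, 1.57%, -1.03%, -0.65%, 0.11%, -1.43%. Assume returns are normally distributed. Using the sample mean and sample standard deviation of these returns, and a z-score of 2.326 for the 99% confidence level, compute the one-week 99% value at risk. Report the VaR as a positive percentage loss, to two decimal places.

r̄ = (-0.75 + 2.51 + 1.43 + 1.57 − 1.03 − 0.65 + 0.11 − 1.43) / 8 = 1.760 / 8 = 0.2200%
Σ(r − r̄)² = 14.5256; sample σ = √(14.5256/7) = 1.4405%
VaR = −(r̄ − z·σ) = −(0.2200 − 2.326 × 1.4405) = −(-3.1306) = 3.1306%

3.13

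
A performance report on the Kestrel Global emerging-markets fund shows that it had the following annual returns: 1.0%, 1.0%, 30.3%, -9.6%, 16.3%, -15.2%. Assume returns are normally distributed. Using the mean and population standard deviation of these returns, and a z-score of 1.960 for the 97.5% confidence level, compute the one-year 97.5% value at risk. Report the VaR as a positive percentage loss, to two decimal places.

26.13

r̄ = (1 + 1 + 30.3 − 9.6 + 16.3 − 15.2) / 6 = 3.9667%
Population std dev = √[1414.5733 / 6] = 15.3546%
VaR = −(r̄ − z·σ) = −(3.9667 − 1.960 × 15.3546) = −(-26.1283) = 26.1283%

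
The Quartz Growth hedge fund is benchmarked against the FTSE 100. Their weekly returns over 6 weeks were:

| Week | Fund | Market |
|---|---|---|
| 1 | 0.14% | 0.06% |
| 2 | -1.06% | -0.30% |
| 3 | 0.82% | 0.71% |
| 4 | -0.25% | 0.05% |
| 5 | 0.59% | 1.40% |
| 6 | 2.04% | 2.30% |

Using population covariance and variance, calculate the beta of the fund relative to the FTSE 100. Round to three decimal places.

r̄p = 0.3800%,  r̄m = 0.7033%
Cov = Σ(rp − r̄p)(rm − r̄m) / 6 = 0.8018
Var(rm) = Σ(rm − r̄m)² / 6 = 0.8137
β = Cov / Var = 0.8018 / 0.8137 = 0.9854

0.985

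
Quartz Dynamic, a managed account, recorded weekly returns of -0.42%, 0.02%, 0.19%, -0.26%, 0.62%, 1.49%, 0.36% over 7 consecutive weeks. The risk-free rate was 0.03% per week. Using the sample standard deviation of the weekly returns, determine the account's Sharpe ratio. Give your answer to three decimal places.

0.401

r̄ = (-0.42 + 0.02 + 0.19 − 0.26 + 0.62 + 1.49 + 0.36) / 7 = 2.000 / 7 = 0.2857%
Σ(r − r̄)² = (-0.42 − 0.2857)² + (0.02 − 0.2857)² + … = 2.4432
σ = √[2.4432 / 6] = 0.6381%
Sharpe = (r̄ − rf) / σ = (0.2857 − 0.03) / 0.6381 = 0.2557 / 0.6381 = 0.4007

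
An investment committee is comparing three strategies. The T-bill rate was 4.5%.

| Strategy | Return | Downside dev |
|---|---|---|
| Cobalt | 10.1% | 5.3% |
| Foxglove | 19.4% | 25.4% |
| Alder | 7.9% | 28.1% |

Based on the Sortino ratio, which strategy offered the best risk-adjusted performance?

Cobalt

Cobalt: Sortino ratio = (10.1% − 4.5%) / 5.3% = 1.057
Foxglove: Sortino ratio = (19.4% − 4.5%) / 25.4% = 0.587
Alder: Sortino ratio = (7.9% − 4.5%) / 28.1% = 0.121
Highest: Cobalt (1.057).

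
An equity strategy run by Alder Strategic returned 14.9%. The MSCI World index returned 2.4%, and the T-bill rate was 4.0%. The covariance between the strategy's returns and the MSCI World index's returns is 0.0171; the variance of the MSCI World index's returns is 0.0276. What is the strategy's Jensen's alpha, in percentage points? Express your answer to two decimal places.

11.89

β = Cov / Var = 0.0171 / 0.0276 = 0.6196
E[R] = Rf + β(Rm − Rf) = 4.0% + 0.6196 × (2.4% − 4.0%) = 3.0086%
α = Rp − E[R] = 14.9% − 3.0086% = 11.8914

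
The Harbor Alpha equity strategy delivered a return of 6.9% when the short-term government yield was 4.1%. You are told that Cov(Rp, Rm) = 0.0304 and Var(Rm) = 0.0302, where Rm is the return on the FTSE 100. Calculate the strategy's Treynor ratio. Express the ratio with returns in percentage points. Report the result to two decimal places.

2.78

β = Cov / Var = 0.0304 / 0.0302 = 1.0066
Treynor = (Rp − Rf) / β = (6.9% − 4.1%) / 1.0066 = 2.80 / 1.0066 = 2.7816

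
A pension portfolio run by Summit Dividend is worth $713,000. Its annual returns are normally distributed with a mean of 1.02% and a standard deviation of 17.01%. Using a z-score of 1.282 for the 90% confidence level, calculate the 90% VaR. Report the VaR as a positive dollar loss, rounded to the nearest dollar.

Return at the 90% tail: μ − z·σ = 1.02% − 1.282 × 17.01% = 1.02 − 21.80682 = -20.78682%
VaR = −(-20.78682%) × $713,000 = 20.78682% × $713,000 = $148,210

$148,210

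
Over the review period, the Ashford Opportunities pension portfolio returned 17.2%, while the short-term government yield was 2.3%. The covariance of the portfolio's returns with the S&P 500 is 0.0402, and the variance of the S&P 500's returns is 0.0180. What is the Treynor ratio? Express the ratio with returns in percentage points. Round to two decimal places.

6.67

β = Cov / Var = 0.0402 / 0.0180 = 2.2333
Treynor = (Rp − Rf) / β = (17.2% − 2.3%) / 2.2333 = 14.90 / 2.2333 = 6.6717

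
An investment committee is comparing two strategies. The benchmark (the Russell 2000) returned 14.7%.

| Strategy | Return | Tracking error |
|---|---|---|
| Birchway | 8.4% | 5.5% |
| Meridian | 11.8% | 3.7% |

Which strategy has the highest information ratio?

Birchway: IR = (8.4% − 14.7%) / 5.5% = -1.145
Meridian: IR = (11.8% − 14.7%) / 3.7% = -0.784
Highest: Meridian (-0.784).

Meridian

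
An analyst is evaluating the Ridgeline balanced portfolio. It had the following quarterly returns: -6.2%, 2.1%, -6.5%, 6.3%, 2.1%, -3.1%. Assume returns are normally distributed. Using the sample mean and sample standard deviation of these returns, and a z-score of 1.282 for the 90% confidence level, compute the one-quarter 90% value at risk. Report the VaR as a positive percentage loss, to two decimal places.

7.52

r̄ = (-6.2 + 2.1 − 6.5 + 6.3 + 2.1 − 3.1) / 6 = -0.8833%
Σ(r − r̄)² = (-6.2 − (-0.8833))² + (2.1 − (-0.8833))² + … = 134.1283
σ = √[134.1283 / 5] = 5.1793%
VaR = −(r̄ − z·σ) = −(-0.8833 − 1.282 × 5.1793) = −(-7.5232) = 7.5232%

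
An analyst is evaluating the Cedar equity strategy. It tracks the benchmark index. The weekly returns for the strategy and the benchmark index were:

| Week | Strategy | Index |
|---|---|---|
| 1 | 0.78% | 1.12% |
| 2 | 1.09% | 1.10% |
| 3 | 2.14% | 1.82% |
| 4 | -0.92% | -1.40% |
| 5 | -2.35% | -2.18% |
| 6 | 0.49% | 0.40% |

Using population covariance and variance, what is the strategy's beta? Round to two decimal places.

0.99

r̄p = 0.2050%,  r̄m = 0.1433%
Cov = Σ(rp − r̄p)(rm − r̄m) / 6 = 2.0664
Var(rm) = Σ(rm − r̄m)² / 6 = 2.0877
β = Cov / Var = 2.0664 / 2.0877 = 0.9898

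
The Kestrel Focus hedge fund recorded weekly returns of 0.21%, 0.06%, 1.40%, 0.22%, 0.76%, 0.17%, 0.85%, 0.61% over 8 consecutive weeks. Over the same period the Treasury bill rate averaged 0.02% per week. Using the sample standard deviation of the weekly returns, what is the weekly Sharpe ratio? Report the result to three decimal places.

1.125

r̄ = (0.21 + 0.06 + 1.4 + 0.22 + 0.76 + 0.17 + 0.85 + 0.61) / 8 = 4.280 / 8 = 0.5350%
Sample std dev = √[1.4674 / 7] = 0.4579%
Sharpe = (r̄ − rf) / σ = (0.5350 − 0.02) / 0.4579 = 0.5150 / 0.4579 = 1.1247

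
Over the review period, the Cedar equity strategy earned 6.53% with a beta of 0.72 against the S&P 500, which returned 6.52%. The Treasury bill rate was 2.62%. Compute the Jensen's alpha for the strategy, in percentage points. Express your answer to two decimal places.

1.10

CAPM expected return = Rf + β(Rm − Rf) = 2.62% + 0.72 × (6.52% − 2.62%) = 2.62 + 0.72 × 3.90 = 5.4280%
Jensen's α = Rp − E[R] = 6.53% − 5.4280% = 1.1020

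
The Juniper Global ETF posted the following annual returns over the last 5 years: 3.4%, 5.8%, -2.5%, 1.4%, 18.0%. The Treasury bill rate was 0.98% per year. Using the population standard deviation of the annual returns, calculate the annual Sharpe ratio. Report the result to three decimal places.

0.611

Mean return μ = 26.10 / 5 = 5.2200%
Population σ = √[Σ(r − μ)² / 5] = √[241.1680 / 5] = √48.2336 = 6.9450%
Sharpe = (μ − rf) / σ = (5.2200 − 0.98) / 6.9450 = 4.2400 / 6.9450 = 0.6105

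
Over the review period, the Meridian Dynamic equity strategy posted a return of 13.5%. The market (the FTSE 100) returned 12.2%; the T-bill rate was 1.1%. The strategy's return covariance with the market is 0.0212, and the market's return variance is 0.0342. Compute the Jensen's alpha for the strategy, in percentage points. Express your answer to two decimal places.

5.52

β = Cov / Var = 0.0212 / 0.0342 = 0.6199
E[R] = Rf + β(Rm − Rf) = 1.1% + 0.6199 × (12.2% − 1.1%) = 7.9809%
α = Rp − E[R] = 13.5% − 7.9809% = 5.5191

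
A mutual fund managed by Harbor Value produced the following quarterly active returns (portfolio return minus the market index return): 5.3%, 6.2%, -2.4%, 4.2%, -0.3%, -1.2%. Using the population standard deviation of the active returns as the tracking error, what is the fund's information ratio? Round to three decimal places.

0.583

μ = (5.3 + 6.2 − 2.4 + 4.2 − 0.3 − 1.2) / 6 = 1.9667%
Σ(r − μ)² = (5.3 − 1.9667)² + (6.2 − 1.9667)² + … = 68.2533
population σ = √(68.2533 / 6) = √11.3756 = 3.3728%
IR = μ / tracking error = 1.9667 / 3.3728 = 0.5831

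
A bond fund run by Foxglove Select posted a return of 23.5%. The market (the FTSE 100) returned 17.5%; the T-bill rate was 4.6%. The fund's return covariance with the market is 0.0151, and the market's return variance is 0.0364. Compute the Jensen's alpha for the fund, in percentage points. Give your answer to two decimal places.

13.55

β = Cov / Var = 0.0151 / 0.0364 = 0.4148
E[R] = Rf + β(Rm − Rf) = 4.6% + 0.4148 × (17.5% − 4.6%) = 9.9509%
α = Rp − E[R] = 23.5% − 9.9509% = 13.5491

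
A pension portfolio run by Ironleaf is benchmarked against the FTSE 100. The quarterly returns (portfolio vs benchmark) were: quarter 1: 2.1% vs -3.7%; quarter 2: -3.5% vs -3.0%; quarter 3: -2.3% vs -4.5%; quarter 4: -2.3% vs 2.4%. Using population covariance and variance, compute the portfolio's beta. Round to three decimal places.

-0.192

r̄p = -1.5000%,  r̄m = -2.2000%
Cov = Σ(rp − r̄p)(rm − r̄m) / 4 = -1.4100
Var(rm) = Σ(rm − r̄m)² / 4 = 7.3350
β = Cov / Var = -1.4100 / 7.3350 = -0.1922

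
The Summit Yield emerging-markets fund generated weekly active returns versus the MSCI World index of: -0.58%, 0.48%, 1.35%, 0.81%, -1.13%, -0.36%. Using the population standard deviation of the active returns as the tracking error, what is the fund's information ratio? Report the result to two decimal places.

0.11

μ = (-0.58 + 0.48 + 1.35 + 0.81 − 1.13 − 0.36) / 6 = 0.0950%
Population σ = √[Σ(r − μ)² / 6] = √[4.3978 / 6] = √0.7330 = 0.8562%
IR = μ / tracking error = 0.0950 / 0.8562 = 0.1110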